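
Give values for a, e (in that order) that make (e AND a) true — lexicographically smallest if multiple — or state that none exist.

a=1, e=1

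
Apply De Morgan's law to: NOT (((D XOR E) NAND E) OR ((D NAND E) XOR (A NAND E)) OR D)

NOT ((D XOR E) NAND E) AND NOT ((D NAND E) XOR (A NAND E)) AND NOT D
De Morgan's: NOT(OR of terms) = AND of negations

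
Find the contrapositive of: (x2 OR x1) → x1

Contrapositive: NOT x1 → NOT (x2 OR x1)
Note: A statement and its contrapositive are logically equivalent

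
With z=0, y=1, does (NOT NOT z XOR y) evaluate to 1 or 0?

Substituting: (NOT NOT 0 XOR 1)
= 1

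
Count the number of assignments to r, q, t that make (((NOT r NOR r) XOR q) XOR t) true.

Satisfying assignments: (0,0,1), (0,1,0), (1,0,1), (1,1,0)
Count: 4 out of 8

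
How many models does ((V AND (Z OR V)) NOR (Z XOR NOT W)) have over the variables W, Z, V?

Satisfying assignments: (0,1,0), (1,0,0)
Count: 2 out of 8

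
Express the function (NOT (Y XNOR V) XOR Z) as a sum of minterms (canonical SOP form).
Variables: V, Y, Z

Σm(1, 2, 4, 7) = (NOT V AND NOT Y AND Z) OR (NOT V AND Y AND NOT Z) OR (V AND NOT Y AND NOT Z) OR (V AND Y AND Z)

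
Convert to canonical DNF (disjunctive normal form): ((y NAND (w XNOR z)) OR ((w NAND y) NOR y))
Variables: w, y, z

(NOT w AND NOT y AND NOT z) OR (NOT w AND NOT y AND z) OR (NOT w AND y AND z) OR (w AND NOT y AND NOT z) OR (w AND NOT y AND z) OR (w AND y AND NOT z)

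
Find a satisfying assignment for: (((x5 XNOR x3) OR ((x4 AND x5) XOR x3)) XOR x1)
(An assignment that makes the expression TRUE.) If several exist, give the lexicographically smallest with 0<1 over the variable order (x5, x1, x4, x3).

x5=0, x1=0, x4=0, x3=0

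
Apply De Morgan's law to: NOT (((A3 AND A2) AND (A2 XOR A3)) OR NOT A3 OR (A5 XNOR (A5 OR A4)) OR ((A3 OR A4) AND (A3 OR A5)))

NOT ((A3 AND A2) AND (A2 XOR A3)) AND A3 AND NOT (A5 XNOR (A5 OR A4)) AND NOT ((A3 OR A4) AND (A3 OR A5))
De Morgan's: NOT(OR of terms) = AND of negations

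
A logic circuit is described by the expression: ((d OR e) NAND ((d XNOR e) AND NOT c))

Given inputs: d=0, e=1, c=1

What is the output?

Substituting: ((0 OR 1) NAND ((0 XNOR 1) AND NOT 1))
= 1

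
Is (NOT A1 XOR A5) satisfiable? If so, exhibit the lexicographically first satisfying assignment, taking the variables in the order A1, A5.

A1=0, A5=0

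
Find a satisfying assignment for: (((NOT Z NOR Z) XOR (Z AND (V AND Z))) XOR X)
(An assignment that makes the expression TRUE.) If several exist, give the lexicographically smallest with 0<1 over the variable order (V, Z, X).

V=0, Z=0, X=1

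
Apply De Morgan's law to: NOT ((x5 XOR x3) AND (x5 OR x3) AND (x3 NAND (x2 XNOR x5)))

NOT (x5 XOR x3) OR NOT (x5 OR x3) OR NOT (x3 NAND (x2 XNOR x5))
De Morgan's: NOT(AND of terms) = OR of negations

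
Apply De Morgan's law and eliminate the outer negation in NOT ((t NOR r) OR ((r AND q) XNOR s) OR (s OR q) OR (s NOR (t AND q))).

NOT (t NOR r) AND NOT ((r AND q) XNOR s) AND NOT (s OR q) AND NOT (s NOR (t AND q))
De Morgan's: NOT(OR of terms) = AND of negations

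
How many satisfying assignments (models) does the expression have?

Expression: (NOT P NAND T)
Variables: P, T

Satisfying assignments: (0,0), (1,0), (1,1)
Count: 3 out of 4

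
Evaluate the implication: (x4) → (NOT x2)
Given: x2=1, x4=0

Antecedent (x4) = 0; consequent (NOT x2) = 0.
0 → 0 = 1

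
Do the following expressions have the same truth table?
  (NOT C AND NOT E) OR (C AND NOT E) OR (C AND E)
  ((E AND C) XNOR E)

Yes, they are equivalent — the two output columns agree on all 4 assignments:
C | E | Expression 1 | Expression 2
-----------------------------------
0 | 0 | 1 | 1
0 | 1 | 0 | 0
1 | 0 | 1 | 1
1 | 1 | 1 | 1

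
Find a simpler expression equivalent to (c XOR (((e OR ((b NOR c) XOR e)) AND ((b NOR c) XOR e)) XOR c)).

By XOR self-cancellation ((E XOR v) XOR v = E) then absorption (E AND (E OR v) = E):
= ((b NOR c) XOR e)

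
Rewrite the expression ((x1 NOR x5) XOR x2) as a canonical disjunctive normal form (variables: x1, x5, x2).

(NOT x1 AND NOT x5 AND NOT x2) OR (NOT x1 AND x5 AND x2) OR (x1 AND NOT x5 AND x2) OR (x1 AND x5 AND x2)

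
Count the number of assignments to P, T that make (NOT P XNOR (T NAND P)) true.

Satisfying assignments: (0,0), (0,1), (1,1)
Count: 3 out of 4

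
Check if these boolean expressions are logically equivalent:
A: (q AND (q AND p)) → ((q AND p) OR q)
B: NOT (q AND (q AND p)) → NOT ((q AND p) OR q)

No, Inverse is not equivalent to original (counterexample: q=1, p=0)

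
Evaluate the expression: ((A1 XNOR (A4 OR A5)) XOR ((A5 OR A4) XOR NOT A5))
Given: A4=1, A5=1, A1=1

Substituting: ((1 XNOR (1 OR 1)) XOR ((1 OR 1) XOR NOT 1))
= 0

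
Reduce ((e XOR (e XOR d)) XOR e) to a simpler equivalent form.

By XOR self-cancellation ((E XOR v) XOR v = E):
= (e XOR d)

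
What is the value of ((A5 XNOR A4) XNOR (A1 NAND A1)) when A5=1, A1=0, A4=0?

Substituting: ((1 XNOR 0) XNOR (0 NAND 0))
= 0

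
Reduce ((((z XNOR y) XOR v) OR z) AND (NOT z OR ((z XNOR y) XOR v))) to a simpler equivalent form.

By distribution ((E OR v) AND (E OR NOT v) = E):
= ((z XNOR y) XOR v)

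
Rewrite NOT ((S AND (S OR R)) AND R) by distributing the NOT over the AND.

NOT (S AND (S OR R)) OR NOT R
De Morgan's: NOT(AND of terms) = OR of negations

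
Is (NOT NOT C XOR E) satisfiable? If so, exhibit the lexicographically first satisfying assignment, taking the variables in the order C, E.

C=0, E=1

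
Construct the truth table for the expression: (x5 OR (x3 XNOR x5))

x5 | x3 | Output
----------------
0 | 0 | 1
0 | 1 | 0
1 | 0 | 1
1 | 1 | 1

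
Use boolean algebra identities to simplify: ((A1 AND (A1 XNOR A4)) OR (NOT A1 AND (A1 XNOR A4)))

By distribution ((E AND v) OR (E AND NOT v) = E):
= (A1 XNOR A4)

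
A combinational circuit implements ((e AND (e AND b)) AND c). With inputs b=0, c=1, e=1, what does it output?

Substituting: ((1 AND (1 AND 0)) AND 1)
= 0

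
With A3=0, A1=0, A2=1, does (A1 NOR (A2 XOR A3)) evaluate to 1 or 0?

Substituting: (0 NOR (1 XOR 0))
= 0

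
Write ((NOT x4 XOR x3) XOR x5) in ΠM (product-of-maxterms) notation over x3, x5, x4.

ΠM(1, 2, 4, 7) = (x3 OR x5 OR NOT x4) AND (x3 OR NOT x5 OR x4) AND (NOT x3 OR x5 OR x4) AND (NOT x3 OR NOT x5 OR NOT x4)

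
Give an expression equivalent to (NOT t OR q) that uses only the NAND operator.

(((t NAND t) NAND (t NAND t)) NAND (q NAND q))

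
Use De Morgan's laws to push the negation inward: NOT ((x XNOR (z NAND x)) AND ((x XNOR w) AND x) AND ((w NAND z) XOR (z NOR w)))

NOT (x XNOR (z NAND x)) OR NOT ((x XNOR w) AND x) OR NOT ((w NAND z) XOR (z NOR w))
De Morgan's: NOT(AND of terms) = OR of negations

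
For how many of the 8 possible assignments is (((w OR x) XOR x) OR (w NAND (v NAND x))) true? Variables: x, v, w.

Satisfying assignments: (0,0,0), (0,0,1), (0,1,0), (0,1,1), (1,0,0), (1,1,0), (1,1,1)
Count: 7 out of 8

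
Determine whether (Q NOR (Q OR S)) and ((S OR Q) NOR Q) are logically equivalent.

Yes, they are equivalent — the two output columns agree on all 4 assignments:
Q | S | Expression 1 | Expression 2
-----------------------------------
0 | 0 | 1 | 1
0 | 1 | 0 | 0
1 | 0 | 0 | 0
1 | 1 | 0 | 0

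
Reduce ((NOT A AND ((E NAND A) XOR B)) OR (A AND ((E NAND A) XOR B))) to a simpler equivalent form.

By distribution ((E AND v) OR (E AND NOT v) = E):
= ((E NAND A) XOR B)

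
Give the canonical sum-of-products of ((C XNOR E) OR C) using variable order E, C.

Σm(0, 1, 3) = (NOT E AND NOT C) OR (NOT E AND C) OR (E AND C)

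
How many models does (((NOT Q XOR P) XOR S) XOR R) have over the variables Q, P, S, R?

Satisfying assignments: (0,0,0,0), (0,0,1,1), (0,1,0,1), (0,1,1,0), (1,0,0,1), (1,0,1,0), (1,1,0,0), (1,1,1,1)
Count: 8 out of 16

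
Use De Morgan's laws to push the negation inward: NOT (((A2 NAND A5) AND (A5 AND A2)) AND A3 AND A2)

NOT ((A2 NAND A5) AND (A5 AND A2)) OR NOT A3 OR NOT A2
De Morgan's: NOT(AND of terms) = OR of negations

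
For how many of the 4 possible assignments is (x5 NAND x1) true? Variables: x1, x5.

Satisfying assignments: (0,0), (0,1), (1,0)
Count: 3 out of 4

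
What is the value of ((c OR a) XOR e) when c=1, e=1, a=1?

Substituting: ((1 OR 1) XOR 1)
= 0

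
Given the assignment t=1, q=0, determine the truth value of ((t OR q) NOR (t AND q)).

Substituting: ((1 OR 0) NOR (1 AND 0))
= 0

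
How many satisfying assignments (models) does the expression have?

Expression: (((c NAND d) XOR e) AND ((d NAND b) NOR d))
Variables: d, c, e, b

No assignment satisfies the expression.
Count: 0 out of 16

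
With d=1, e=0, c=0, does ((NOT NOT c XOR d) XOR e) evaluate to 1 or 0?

Substituting: ((NOT NOT 0 XOR 1) XOR 0)
= 1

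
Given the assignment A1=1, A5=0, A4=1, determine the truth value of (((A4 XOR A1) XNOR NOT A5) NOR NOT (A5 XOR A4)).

Substituting: (((1 XOR 1) XNOR NOT 0) NOR NOT (0 XOR 1))
= 1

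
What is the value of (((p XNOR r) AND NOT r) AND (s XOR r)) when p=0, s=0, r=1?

Substituting: (((0 XNOR 1) AND NOT 1) AND (0 XOR 1))
= 0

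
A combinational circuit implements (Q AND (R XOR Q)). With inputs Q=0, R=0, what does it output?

Substituting: (0 AND (0 XOR 0))
= 0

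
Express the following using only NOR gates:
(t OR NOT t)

((t NOR (t NOR t)) NOR (t NOR (t NOR t)))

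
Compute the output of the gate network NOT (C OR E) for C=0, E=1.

Substituting: NOT (0 OR 1)
= 0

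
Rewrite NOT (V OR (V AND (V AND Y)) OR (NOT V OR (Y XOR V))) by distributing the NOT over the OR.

NOT V AND NOT (V AND (V AND Y)) AND NOT (NOT V OR (Y XOR V))
De Morgan's: NOT(OR of terms) = AND of negations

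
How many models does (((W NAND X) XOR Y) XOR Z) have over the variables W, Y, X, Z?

Satisfying assignments: (0,0,0,0), (0,0,1,0), (0,1,0,1), (0,1,1,1), (1,0,0,0), (1,0,1,1), (1,1,0,1), (1,1,1,0)
Count: 8 out of 16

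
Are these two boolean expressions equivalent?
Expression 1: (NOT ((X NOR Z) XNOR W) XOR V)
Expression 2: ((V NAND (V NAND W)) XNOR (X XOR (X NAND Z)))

No. Counterexample: with X=0, V=0, Z=0, W=1, Expression 1 = 0 but Expression 2 = 1.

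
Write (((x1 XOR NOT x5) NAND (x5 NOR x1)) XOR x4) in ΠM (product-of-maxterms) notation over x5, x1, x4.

ΠM(0, 3, 5, 7) = (x5 OR x1 OR x4) AND (x5 OR NOT x1 OR NOT x4) AND (NOT x5 OR x1 OR NOT x4) AND (NOT x5 OR NOT x1 OR NOT x4)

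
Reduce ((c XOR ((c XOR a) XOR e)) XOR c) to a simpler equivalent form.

By XOR self-cancellation ((E XOR v) XOR v = E):
= ((c XOR a) XOR e)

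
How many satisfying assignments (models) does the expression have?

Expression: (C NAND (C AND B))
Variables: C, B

Satisfying assignments: (0,0), (0,1), (1,0)
Count: 3 out of 4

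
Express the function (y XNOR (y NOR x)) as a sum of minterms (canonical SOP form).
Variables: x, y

Σm(2) = (x AND NOT y)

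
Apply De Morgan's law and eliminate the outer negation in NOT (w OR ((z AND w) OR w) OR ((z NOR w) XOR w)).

NOT w AND NOT ((z AND w) OR w) AND NOT ((z NOR w) XOR w)
De Morgan's: NOT(OR of terms) = AND of negations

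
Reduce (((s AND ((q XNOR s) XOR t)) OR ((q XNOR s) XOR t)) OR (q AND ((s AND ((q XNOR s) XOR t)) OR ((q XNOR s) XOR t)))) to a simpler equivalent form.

By absorption (E OR (E AND v) = E) then absorption (E OR (E AND v) = E):
= ((q XNOR s) XOR t)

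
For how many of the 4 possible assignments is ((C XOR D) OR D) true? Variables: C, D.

Satisfying assignments: (0,1), (1,0), (1,1)
Count: 3 out of 4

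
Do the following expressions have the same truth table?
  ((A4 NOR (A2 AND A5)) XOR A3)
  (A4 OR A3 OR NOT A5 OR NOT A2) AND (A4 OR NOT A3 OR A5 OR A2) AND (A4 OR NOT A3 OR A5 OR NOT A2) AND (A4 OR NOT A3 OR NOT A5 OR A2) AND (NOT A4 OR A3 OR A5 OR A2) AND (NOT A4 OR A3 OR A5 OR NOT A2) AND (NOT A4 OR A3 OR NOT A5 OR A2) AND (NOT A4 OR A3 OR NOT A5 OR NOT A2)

Yes, they are equivalent — the two output columns agree on all 16 assignments:
A4 | A3 | A5 | A2 | Expression 1 | Expression 2
-----------------------------------------------
0 | 0 | 0 | 0 | 1 | 1
0 | 0 | 0 | 1 | 1 | 1
0 | 0 | 1 | 0 | 1 | 1
0 | 0 | 1 | 1 | 0 | 0
0 | 1 | 0 | 0 | 0 | 0
0 | 1 | 0 | 1 | 0 | 0
0 | 1 | 1 | 0 | 0 | 0
0 | 1 | 1 | 1 | 1 | 1
1 | 0 | 0 | 0 | 0 | 0
1 | 0 | 0 | 1 | 0 | 0
1 | 0 | 1 | 0 | 0 | 0
1 | 0 | 1 | 1 | 0 | 0
1 | 1 | 0 | 0 | 1 | 1
1 | 1 | 0 | 1 | 1 | 1
1 | 1 | 1 | 0 | 1 | 1
1 | 1 | 1 | 1 | 1 | 1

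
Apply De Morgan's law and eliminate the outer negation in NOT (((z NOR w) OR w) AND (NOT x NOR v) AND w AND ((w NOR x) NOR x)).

NOT ((z NOR w) OR w) OR NOT (NOT x NOR v) OR NOT w OR NOT ((w NOR x) NOR x)
De Morgan's: NOT(AND of terms) = OR of negations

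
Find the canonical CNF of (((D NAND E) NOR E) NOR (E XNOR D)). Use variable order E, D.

(E OR D) AND (NOT E OR NOT D)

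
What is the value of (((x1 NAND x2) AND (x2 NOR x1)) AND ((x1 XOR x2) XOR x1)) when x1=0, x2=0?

Substituting: (((0 NAND 0) AND (0 NOR 0)) AND ((0 XOR 0) XOR 0))
= 0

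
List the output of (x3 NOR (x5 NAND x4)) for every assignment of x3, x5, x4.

x3 | x5 | x4 | Output
---------------------
0 | 0 | 0 | 0
0 | 0 | 1 | 0
0 | 1 | 0 | 0
0 | 1 | 1 | 1
1 | 0 | 0 | 0
1 | 0 | 1 | 0
1 | 1 | 0 | 0
1 | 1 | 1 | 0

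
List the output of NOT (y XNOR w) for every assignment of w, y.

w | y | Output
--------------
0 | 0 | 0
0 | 1 | 1
1 | 0 | 1
1 | 1 | 0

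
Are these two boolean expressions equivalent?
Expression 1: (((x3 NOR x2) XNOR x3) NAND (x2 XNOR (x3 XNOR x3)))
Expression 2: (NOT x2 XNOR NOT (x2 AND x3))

Yes, they are equivalent — the two output columns agree on all 4 assignments:
x3 | x2 | Expression 1 | Expression 2
-------------------------------------
0 | 0 | 1 | 1
0 | 1 | 0 | 0
1 | 0 | 1 | 1
1 | 1 | 1 | 1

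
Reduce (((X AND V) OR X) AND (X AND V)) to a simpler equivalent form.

By absorption (E AND (E OR v) = E):
= (X AND V)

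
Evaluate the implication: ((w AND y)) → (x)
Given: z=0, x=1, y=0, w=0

Antecedent ((w AND y)) = 0; consequent (x) = 1.
0 → 1 = 1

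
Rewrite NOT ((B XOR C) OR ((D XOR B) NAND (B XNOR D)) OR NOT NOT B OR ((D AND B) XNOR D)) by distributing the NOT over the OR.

NOT (B XOR C) AND NOT ((D XOR B) NAND (B XNOR D)) AND NOT B AND NOT ((D AND B) XNOR D)
De Morgan's: NOT(OR of terms) = AND of negations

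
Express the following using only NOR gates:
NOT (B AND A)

(((B NOR B) NOR (A NOR A)) NOR ((B NOR B) NOR (A NOR A)))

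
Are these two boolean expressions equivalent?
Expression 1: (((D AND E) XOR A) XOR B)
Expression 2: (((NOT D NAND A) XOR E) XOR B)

No. Counterexample: with E=0, A=0, D=0, B=0, Expression 1 = 0 but Expression 2 = 1.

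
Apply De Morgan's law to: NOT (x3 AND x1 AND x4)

NOT x3 OR NOT x1 OR NOT x4
De Morgan's: NOT(AND of terms) = OR of negations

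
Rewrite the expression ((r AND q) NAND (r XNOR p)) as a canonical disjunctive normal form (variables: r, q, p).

(NOT r AND NOT q AND NOT p) OR (NOT r AND NOT q AND p) OR (NOT r AND q AND NOT p) OR (NOT r AND q AND p) OR (r AND NOT q AND NOT p) OR (r AND NOT q AND p) OR (r AND q AND NOT p)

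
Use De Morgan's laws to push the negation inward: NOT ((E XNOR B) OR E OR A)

NOT (E XNOR B) AND NOT E AND NOT A
De Morgan's: NOT(OR of terms) = AND of negations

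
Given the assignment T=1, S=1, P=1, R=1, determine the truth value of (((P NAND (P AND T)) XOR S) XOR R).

Substituting: (((1 NAND (1 AND 1)) XOR 1) XOR 1)
= 0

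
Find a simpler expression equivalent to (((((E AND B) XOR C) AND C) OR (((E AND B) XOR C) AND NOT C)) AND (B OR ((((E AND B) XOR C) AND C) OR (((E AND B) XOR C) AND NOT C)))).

By absorption (E AND (E OR v) = E) then distribution ((E AND v) OR (E AND NOT v) = E):
= ((E AND B) XOR C)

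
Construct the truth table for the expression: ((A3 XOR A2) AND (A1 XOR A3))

A3 | A2 | A1 | Output
---------------------
0 | 0 | 0 | 0
0 | 0 | 1 | 0
0 | 1 | 0 | 0
0 | 1 | 1 | 1
1 | 0 | 0 | 1
1 | 0 | 1 | 0
1 | 1 | 0 | 0
1 | 1 | 1 | 0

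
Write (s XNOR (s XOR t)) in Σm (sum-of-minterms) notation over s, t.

Σm(0, 2) = (NOT s AND NOT t) OR (s AND NOT t)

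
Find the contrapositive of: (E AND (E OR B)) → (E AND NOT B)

Contrapositive: NOT (E AND NOT B) → NOT (E AND (E OR B))
Note: A statement and its contrapositive are logically equivalent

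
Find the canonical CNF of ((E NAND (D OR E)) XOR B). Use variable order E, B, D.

(E OR NOT B OR D) AND (E OR NOT B OR NOT D) AND (NOT E OR B OR D) AND (NOT E OR B OR NOT D)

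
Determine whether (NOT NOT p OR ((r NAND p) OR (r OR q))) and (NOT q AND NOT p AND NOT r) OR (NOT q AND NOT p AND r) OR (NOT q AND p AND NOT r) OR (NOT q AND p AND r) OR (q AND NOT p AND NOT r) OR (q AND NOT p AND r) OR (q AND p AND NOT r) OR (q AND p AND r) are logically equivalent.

Yes, they are equivalent — the two output columns agree on all 8 assignments:
q | p | r | Expression 1 | Expression 2
---------------------------------------
0 | 0 | 0 | 1 | 1
0 | 0 | 1 | 1 | 1
0 | 1 | 0 | 1 | 1
0 | 1 | 1 | 1 | 1
1 | 0 | 0 | 1 | 1
1 | 0 | 1 | 1 | 1
1 | 1 | 0 | 1 | 1
1 | 1 | 1 | 1 | 1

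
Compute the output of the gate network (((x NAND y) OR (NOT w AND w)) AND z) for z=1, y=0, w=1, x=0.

Substituting: (((0 NAND 0) OR (NOT 1 AND 1)) AND 1)
= 1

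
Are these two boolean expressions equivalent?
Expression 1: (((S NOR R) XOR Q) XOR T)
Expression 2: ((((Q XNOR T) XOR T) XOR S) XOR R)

No. Counterexample: with S=0, Q=0, T=1, R=0, Expression 1 = 0 but Expression 2 = 1.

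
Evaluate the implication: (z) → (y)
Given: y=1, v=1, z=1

Antecedent (z) = 1; consequent (y) = 1.
1 → 1 = 1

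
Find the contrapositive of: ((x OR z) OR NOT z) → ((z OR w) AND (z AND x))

Contrapositive: NOT ((z OR w) AND (z AND x)) → NOT ((x OR z) OR NOT z)
Note: A statement and its contrapositive are logically equivalent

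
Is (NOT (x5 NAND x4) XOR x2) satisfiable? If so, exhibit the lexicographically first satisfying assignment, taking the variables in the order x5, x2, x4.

x5=0, x2=1, x4=0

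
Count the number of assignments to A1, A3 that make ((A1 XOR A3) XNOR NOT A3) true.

Satisfying assignments: (1,0), (1,1)
Count: 2 out of 4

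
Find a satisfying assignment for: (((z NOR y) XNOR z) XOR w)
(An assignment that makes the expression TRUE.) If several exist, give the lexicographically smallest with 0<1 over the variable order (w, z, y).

w=0, z=0, y=1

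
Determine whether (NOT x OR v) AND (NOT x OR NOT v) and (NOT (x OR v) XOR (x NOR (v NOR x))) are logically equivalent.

Yes, they are equivalent — the two output columns agree on all 4 assignments:
x | v | Expression 1 | Expression 2
-----------------------------------
0 | 0 | 1 | 1
0 | 1 | 1 | 1
1 | 0 | 0 | 0
1 | 1 | 0 | 0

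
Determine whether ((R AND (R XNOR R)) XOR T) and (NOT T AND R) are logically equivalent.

No. Counterexample: with R=0, T=1, Expression 1 = 1 but Expression 2 = 0.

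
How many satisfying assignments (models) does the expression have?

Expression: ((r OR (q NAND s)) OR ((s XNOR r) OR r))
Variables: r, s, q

Satisfying assignments: (0,0,0), (0,0,1), (0,1,0), (1,0,0), (1,0,1), (1,1,0), (1,1,1)
Count: 7 out of 8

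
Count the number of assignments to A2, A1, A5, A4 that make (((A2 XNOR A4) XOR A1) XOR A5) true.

Satisfying assignments: (0,0,0,0), (0,0,1,1), (0,1,0,1), (0,1,1,0), (1,0,0,1), (1,0,1,0), (1,1,0,0), (1,1,1,1)
Count: 8 out of 16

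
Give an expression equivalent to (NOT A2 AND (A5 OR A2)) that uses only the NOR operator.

(((A2 NOR A2) NOR (A2 NOR A2)) NOR (((A5 NOR A2) NOR (A5 NOR A2)) NOR ((A5 NOR A2) NOR (A5 NOR A2))))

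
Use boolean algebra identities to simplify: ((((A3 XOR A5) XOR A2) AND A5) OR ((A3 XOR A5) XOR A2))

By absorption (E OR (E AND v) = E):
= ((A3 XOR A5) XOR A2)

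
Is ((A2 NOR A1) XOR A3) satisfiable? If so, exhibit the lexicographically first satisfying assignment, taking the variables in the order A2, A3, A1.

A2=0, A3=0, A1=0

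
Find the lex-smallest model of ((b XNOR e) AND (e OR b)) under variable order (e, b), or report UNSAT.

e=1, b=1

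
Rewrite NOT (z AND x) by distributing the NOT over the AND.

NOT z OR NOT x
De Morgan's: NOT(AND of terms) = OR of negations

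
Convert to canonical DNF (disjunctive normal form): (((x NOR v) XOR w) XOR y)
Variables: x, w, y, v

(NOT x AND NOT w AND NOT y AND NOT v) OR (NOT x AND NOT w AND y AND v) OR (NOT x AND w AND NOT y AND v) OR (NOT x AND w AND y AND NOT v) OR (x AND NOT w AND y AND NOT v) OR (x AND NOT w AND y AND v) OR (x AND w AND NOT y AND NOT v) OR (x AND w AND NOT y AND v)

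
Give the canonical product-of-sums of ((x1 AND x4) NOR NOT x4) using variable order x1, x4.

ΠM(0, 2, 3) = (x1 OR x4) AND (NOT x1 OR x4) AND (NOT x1 OR NOT x4)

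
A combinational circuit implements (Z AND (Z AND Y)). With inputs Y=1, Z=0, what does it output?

Substituting: (0 AND (0 AND 1))
= 0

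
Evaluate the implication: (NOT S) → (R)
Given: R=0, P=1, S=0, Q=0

Antecedent (NOT S) = 1; consequent (R) = 0.
1 → 0 = 0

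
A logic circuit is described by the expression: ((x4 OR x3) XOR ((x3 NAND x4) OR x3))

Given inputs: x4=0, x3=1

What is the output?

Substituting: ((0 OR 1) XOR ((1 NAND 0) OR 1))
= 0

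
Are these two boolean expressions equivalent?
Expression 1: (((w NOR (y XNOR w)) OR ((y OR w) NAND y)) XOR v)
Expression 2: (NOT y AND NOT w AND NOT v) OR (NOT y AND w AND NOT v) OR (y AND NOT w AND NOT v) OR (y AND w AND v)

Yes, they are equivalent — the two output columns agree on all 8 assignments:
y | w | v | Expression 1 | Expression 2
---------------------------------------
0 | 0 | 0 | 1 | 1
0 | 0 | 1 | 0 | 0
0 | 1 | 0 | 1 | 1
0 | 1 | 1 | 0 | 0
1 | 0 | 0 | 1 | 1
1 | 0 | 1 | 0 | 0
1 | 1 | 0 | 0 | 0
1 | 1 | 1 | 1 | 1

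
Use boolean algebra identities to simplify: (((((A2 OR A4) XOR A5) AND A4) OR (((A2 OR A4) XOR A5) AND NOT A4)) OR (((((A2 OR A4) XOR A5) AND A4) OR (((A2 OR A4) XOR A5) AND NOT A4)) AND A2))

By absorption (E OR (E AND v) = E) then distribution ((E AND v) OR (E AND NOT v) = E):
= ((A2 OR A4) XOR A5)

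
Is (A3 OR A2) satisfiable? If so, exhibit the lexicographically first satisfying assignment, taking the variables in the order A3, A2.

A3=0, A2=1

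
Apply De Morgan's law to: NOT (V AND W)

NOT V OR NOT W
De Morgan's: NOT(AND of terms) = OR of negations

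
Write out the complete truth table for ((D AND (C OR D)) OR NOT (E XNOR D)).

C | E | D | Output
------------------
0 | 0 | 0 | 0
0 | 0 | 1 | 1
0 | 1 | 0 | 1
0 | 1 | 1 | 1
1 | 0 | 0 | 0
1 | 0 | 1 | 1
1 | 1 | 0 | 1
1 | 1 | 1 | 1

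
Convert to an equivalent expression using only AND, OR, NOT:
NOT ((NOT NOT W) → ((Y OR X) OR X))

(NOT NOT W) AND NOT ((Y OR X) OR X)
(Negated implication: NOT(A → B) = A AND NOT B)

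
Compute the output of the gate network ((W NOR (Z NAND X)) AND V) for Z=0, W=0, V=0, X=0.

Substituting: ((0 NOR (0 NAND 0)) AND 0)
= 0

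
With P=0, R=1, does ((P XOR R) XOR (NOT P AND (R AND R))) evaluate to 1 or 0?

Substituting: ((0 XOR 1) XOR (NOT 0 AND (1 AND 1)))
= 0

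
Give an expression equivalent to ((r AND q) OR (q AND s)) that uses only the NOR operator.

((((r NOR r) NOR (q NOR q)) NOR ((q NOR q) NOR (s NOR s))) NOR (((r NOR r) NOR (q NOR q)) NOR ((q NOR q) NOR (s NOR s))))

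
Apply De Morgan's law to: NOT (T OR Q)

NOT T AND NOT Q
De Morgan's: NOT(OR of terms) = AND of negations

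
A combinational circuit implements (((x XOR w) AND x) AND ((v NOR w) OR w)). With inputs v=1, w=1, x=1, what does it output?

Substituting: (((1 XOR 1) AND 1) AND ((1 NOR 1) OR 1))
= 0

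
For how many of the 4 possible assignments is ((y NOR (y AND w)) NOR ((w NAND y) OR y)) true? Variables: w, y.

No assignment satisfies the expression.
Count: 0 out of 4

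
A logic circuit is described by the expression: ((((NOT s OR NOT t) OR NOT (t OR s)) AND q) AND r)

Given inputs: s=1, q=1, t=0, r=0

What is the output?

Substituting: ((((NOT 1 OR NOT 0) OR NOT (0 OR 1)) AND 1) AND 0)
= 0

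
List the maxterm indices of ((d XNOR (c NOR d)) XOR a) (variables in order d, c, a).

ΠM(0, 3, 4, 6) = (d OR c OR a) AND (d OR NOT c OR NOT a) AND (NOT d OR c OR a) AND (NOT d OR NOT c OR a)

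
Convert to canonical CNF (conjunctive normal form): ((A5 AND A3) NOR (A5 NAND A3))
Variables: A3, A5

(A3 OR A5) AND (A3 OR NOT A5) AND (NOT A3 OR A5) AND (NOT A3 OR NOT A5)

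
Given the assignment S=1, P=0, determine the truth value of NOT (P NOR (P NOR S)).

Substituting: NOT (0 NOR (0 NOR 1))
= 0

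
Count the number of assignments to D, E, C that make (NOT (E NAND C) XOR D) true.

Satisfying assignments: (0,1,1), (1,0,0), (1,0,1), (1,1,0)
Count: 4 out of 8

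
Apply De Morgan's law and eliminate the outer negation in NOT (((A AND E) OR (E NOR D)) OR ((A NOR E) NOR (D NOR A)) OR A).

NOT ((A AND E) OR (E NOR D)) AND NOT ((A NOR E) NOR (D NOR A)) AND NOT A
De Morgan's: NOT(OR of terms) = AND of negations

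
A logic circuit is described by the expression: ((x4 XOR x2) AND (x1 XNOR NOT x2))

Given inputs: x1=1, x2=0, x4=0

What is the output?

Substituting: ((0 XOR 0) AND (1 XNOR NOT 0))
= 0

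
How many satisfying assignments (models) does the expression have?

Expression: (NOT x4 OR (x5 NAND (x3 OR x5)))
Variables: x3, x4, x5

Satisfying assignments: (0,0,0), (0,0,1), (0,1,0), (1,0,0), (1,0,1), (1,1,0)
Count: 6 out of 8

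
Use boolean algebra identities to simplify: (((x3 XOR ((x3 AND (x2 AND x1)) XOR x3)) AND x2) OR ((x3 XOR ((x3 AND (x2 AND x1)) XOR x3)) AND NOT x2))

By distribution ((E AND v) OR (E AND NOT v) = E) then XOR self-cancellation ((E XOR v) XOR v = E):
= (x3 AND (x2 AND x1))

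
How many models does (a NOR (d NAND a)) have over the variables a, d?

No assignment satisfies the expression.
Count: 0 out of 4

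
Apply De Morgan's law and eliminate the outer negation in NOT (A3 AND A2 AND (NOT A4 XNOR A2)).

NOT A3 OR NOT A2 OR NOT (NOT A4 XNOR A2)
De Morgan's: NOT(AND of terms) = OR of negations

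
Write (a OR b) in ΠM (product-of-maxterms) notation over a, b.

ΠM(0) = (a OR b)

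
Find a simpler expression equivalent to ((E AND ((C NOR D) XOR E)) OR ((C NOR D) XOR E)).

By absorption (E OR (E AND v) = E):
= ((C NOR D) XOR E)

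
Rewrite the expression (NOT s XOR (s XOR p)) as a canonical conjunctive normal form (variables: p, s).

(NOT p OR s) AND (NOT p OR NOT s)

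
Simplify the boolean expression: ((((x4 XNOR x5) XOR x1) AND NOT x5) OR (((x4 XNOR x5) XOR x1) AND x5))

By distribution ((E AND v) OR (E AND NOT v) = E):
= ((x4 XNOR x5) XOR x1)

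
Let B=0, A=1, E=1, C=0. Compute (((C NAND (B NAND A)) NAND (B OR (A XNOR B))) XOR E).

Substituting: (((0 NAND (0 NAND 1)) NAND (0 OR (1 XNOR 0))) XOR 1)
= 0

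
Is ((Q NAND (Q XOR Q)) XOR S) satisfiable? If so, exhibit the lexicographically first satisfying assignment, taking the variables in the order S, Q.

S=0, Q=0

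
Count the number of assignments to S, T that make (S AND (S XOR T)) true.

Satisfying assignments: (1,0)
Count: 1 out of 4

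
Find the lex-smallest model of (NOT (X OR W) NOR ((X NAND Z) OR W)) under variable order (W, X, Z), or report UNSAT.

W=0, X=1, Z=1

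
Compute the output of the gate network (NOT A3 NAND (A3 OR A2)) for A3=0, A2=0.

Substituting: (NOT 0 NAND (0 OR 0))
= 1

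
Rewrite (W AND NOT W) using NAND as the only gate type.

((W NAND (W NAND W)) NAND (W NAND (W NAND W)))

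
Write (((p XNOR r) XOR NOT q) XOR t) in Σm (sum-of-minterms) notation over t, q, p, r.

Σm(1, 2, 4, 7, 8, 11, 13, 14) = (NOT t AND NOT q AND NOT p AND r) OR (NOT t AND NOT q AND p AND NOT r) OR (NOT t AND q AND NOT p AND NOT r) OR (NOT t AND q AND p AND r) OR (t AND NOT q AND NOT p AND NOT r) OR (t AND NOT q AND p AND r) OR (t AND q AND NOT p AND r) OR (t AND q AND p AND NOT r)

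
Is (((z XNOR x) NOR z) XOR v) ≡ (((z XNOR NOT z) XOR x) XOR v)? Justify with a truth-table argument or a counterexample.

No. Counterexample: with x=1, v=0, z=1, Expression 1 = 0 but Expression 2 = 1.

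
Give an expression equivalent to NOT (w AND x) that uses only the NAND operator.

(((w NAND x) NAND (w NAND x)) NAND ((w NAND x) NAND (w NAND x)))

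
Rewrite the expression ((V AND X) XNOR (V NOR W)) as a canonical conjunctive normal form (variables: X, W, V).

(X OR W OR V) AND (NOT X OR W OR V) AND (NOT X OR W OR NOT V) AND (NOT X OR NOT W OR NOT V)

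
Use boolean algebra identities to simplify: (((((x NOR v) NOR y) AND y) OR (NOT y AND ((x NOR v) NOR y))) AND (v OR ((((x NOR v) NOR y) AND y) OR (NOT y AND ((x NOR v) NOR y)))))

By absorption (E AND (E OR v) = E) then distribution ((E AND v) OR (E AND NOT v) = E):
= ((x NOR v) NOR y)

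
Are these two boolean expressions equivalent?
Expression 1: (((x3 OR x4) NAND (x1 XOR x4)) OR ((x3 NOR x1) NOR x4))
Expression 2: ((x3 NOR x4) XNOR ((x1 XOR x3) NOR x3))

No. Counterexample: with x4=0, x3=0, x1=1, Expression 1 = 1 but Expression 2 = 0.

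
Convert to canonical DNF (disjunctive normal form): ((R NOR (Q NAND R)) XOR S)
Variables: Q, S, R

(NOT Q AND S AND NOT R) OR (NOT Q AND S AND R) OR (Q AND S AND NOT R) OR (Q AND S AND R)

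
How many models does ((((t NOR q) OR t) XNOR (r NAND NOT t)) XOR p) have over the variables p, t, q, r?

Satisfying assignments: (0,0,0,0), (0,0,1,1), (0,1,0,0), (0,1,0,1), (0,1,1,0), (0,1,1,1), (1,0,0,1), (1,0,1,0)
Count: 8 out of 16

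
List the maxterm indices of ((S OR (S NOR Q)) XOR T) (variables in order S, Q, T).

ΠM(1, 2, 5, 7) = (S OR Q OR NOT T) AND (S OR NOT Q OR T) AND (NOT S OR Q OR NOT T) AND (NOT S OR NOT Q OR NOT T)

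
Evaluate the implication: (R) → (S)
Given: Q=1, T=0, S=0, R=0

Antecedent (R) = 0; consequent (S) = 0.
0 → 0 = 1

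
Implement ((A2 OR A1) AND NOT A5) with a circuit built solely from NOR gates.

((((A2 NOR A1) NOR (A2 NOR A1)) NOR ((A2 NOR A1) NOR (A2 NOR A1))) NOR ((A5 NOR A5) NOR (A5 NOR A5)))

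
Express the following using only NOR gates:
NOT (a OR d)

(((a NOR d) NOR (a NOR d)) NOR ((a NOR d) NOR (a NOR d)))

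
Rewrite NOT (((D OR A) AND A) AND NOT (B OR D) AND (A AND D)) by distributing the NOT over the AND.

NOT ((D OR A) AND A) OR (B OR D) OR NOT (A AND D)
De Morgan's: NOT(AND of terms) = OR of negations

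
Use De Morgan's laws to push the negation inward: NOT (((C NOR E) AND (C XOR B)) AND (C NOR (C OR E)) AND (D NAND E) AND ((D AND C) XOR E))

NOT ((C NOR E) AND (C XOR B)) OR NOT (C NOR (C OR E)) OR NOT (D NAND E) OR NOT ((D AND C) XOR E)
De Morgan's: NOT(AND of terms) = OR of negations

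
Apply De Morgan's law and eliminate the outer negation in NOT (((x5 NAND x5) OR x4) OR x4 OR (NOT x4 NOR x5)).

NOT ((x5 NAND x5) OR x4) AND NOT x4 AND NOT (NOT x4 NOR x5)
De Morgan's: NOT(OR of terms) = AND of negations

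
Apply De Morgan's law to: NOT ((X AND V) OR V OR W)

NOT (X AND V) AND NOT V AND NOT W
De Morgan's: NOT(OR of terms) = AND of negations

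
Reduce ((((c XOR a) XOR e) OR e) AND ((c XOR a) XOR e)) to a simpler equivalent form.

By absorption (E AND (E OR v) = E):
= ((c XOR a) XOR e)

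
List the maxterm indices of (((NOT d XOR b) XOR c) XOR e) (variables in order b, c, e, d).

ΠM(1, 2, 4, 7, 8, 11, 13, 14) = (b OR c OR e OR NOT d) AND (b OR c OR NOT e OR d) AND (b OR NOT c OR e OR d) AND (b OR NOT c OR NOT e OR NOT d) AND (NOT b OR c OR e OR d) AND (NOT b OR c OR NOT e OR NOT d) AND (NOT b OR NOT c OR e OR NOT d) AND (NOT b OR NOT c OR NOT e OR d)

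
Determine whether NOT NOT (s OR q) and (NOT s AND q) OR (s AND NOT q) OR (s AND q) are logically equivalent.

Yes, they are equivalent — the two output columns agree on all 4 assignments:
s | q | Expression 1 | Expression 2
-----------------------------------
0 | 0 | 0 | 0
0 | 1 | 1 | 1
1 | 0 | 1 | 1
1 | 1 | 1 | 1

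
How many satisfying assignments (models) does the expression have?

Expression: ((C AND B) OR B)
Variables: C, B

Satisfying assignments: (0,1), (1,1)
Count: 2 out of 4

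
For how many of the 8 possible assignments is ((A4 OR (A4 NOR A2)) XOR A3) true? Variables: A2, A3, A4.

Satisfying assignments: (0,0,0), (0,0,1), (1,0,1), (1,1,0)
Count: 4 out of 8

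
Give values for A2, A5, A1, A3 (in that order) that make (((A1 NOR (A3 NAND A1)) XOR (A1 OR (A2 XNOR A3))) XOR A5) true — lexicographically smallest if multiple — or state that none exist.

A2=0, A5=0, A1=0, A3=0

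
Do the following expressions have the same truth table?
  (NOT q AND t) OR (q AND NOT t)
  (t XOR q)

Yes, they are equivalent — the two output columns agree on all 4 assignments:
q | t | Expression 1 | Expression 2
-----------------------------------
0 | 0 | 0 | 0
0 | 1 | 1 | 1
1 | 0 | 1 | 1
1 | 1 | 0 | 0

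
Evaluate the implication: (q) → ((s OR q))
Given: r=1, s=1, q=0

Antecedent (q) = 0; consequent ((s OR q)) = 1.
0 → 1 = 1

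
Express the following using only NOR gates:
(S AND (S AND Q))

((S NOR S) NOR (((S NOR S) NOR (Q NOR Q)) NOR ((S NOR S) NOR (Q NOR Q))))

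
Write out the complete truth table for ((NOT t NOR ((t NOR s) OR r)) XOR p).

s | p | t | r | Output
----------------------
0 | 0 | 0 | 0 | 0
0 | 0 | 0 | 1 | 0
0 | 0 | 1 | 0 | 1
0 | 0 | 1 | 1 | 0
0 | 1 | 0 | 0 | 1
0 | 1 | 0 | 1 | 1
0 | 1 | 1 | 0 | 0
0 | 1 | 1 | 1 | 1
1 | 0 | 0 | 0 | 0
1 | 0 | 0 | 1 | 0
1 | 0 | 1 | 0 | 1
1 | 0 | 1 | 1 | 0
1 | 1 | 0 | 0 | 1
1 | 1 | 0 | 1 | 1
1 | 1 | 1 | 0 | 0
1 | 1 | 1 | 1 | 1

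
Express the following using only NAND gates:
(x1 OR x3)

((x1 NAND x1) NAND (x3 NAND x3))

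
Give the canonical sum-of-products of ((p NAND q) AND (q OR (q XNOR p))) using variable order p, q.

Σm(0, 1) = (NOT p AND NOT q) OR (NOT p AND q)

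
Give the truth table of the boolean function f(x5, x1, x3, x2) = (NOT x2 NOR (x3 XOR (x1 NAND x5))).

x5 | x1 | x3 | x2 | Output
--------------------------
0 | 0 | 0 | 0 | 0
0 | 0 | 0 | 1 | 0
0 | 0 | 1 | 0 | 0
0 | 0 | 1 | 1 | 1
0 | 1 | 0 | 0 | 0
0 | 1 | 0 | 1 | 0
0 | 1 | 1 | 0 | 0
0 | 1 | 1 | 1 | 1
1 | 0 | 0 | 0 | 0
1 | 0 | 0 | 1 | 0
1 | 0 | 1 | 0 | 0
1 | 0 | 1 | 1 | 1
1 | 1 | 0 | 0 | 0
1 | 1 | 0 | 1 | 1
1 | 1 | 1 | 0 | 0
1 | 1 | 1 | 1 | 0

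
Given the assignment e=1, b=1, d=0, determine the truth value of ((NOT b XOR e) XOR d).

Substituting: ((NOT 1 XOR 1) XOR 0)
= 1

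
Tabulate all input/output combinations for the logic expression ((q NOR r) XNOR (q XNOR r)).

r | q | Output
--------------
0 | 0 | 1
0 | 1 | 1
1 | 0 | 1
1 | 1 | 0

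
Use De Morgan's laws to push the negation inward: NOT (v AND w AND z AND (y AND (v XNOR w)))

NOT v OR NOT w OR NOT z OR NOT (y AND (v XNOR w))
De Morgan's: NOT(AND of terms) = OR of negations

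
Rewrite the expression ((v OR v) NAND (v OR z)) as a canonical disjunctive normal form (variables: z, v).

(NOT z AND NOT v) OR (z AND NOT v)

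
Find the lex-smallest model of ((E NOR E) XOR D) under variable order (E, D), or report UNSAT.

E=0, D=0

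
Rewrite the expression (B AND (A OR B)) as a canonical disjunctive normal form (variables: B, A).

(B AND NOT A) OR (B AND A)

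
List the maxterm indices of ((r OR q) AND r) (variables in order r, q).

ΠM(0, 1) = (r OR q) AND (r OR NOT q)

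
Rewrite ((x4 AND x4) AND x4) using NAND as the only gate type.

((((x4 NAND x4) NAND (x4 NAND x4)) NAND x4) NAND (((x4 NAND x4) NAND (x4 NAND x4)) NAND x4))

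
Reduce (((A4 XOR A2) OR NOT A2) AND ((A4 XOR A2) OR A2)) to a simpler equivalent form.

By distribution ((E OR v) AND (E OR NOT v) = E):
= (A4 XOR A2)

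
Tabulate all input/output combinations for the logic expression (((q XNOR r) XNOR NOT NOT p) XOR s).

s | p | q | r | Output
----------------------
0 | 0 | 0 | 0 | 0
0 | 0 | 0 | 1 | 1
0 | 0 | 1 | 0 | 1
0 | 0 | 1 | 1 | 0
0 | 1 | 0 | 0 | 1
0 | 1 | 0 | 1 | 0
0 | 1 | 1 | 0 | 0
0 | 1 | 1 | 1 | 1
1 | 0 | 0 | 0 | 1
1 | 0 | 0 | 1 | 0
1 | 0 | 1 | 0 | 0
1 | 0 | 1 | 1 | 1
1 | 1 | 0 | 0 | 0
1 | 1 | 0 | 1 | 1
1 | 1 | 1 | 0 | 1
1 | 1 | 1 | 1 | 0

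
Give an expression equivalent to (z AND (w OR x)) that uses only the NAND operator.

((z NAND ((w NAND w) NAND (x NAND x))) NAND (z NAND ((w NAND w) NAND (x NAND x))))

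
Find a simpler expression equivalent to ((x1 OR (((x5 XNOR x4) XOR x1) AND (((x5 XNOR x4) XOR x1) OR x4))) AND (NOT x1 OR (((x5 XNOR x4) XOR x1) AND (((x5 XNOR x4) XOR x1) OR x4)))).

By distribution ((E OR v) AND (E OR NOT v) = E) then absorption (E AND (E OR v) = E):
= ((x5 XNOR x4) XOR x1)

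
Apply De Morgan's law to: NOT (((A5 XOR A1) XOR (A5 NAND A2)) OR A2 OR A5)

NOT ((A5 XOR A1) XOR (A5 NAND A2)) AND NOT A2 AND NOT A5
De Morgan's: NOT(OR of terms) = AND of negations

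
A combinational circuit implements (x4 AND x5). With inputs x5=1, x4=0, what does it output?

Substituting: (0 AND 1)
= 0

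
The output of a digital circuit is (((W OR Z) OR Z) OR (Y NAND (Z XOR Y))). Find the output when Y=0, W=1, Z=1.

Substituting: (((1 OR 1) OR 1) OR (0 NAND (1 XOR 0)))
= 1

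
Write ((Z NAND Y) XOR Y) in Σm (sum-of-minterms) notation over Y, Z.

Σm(0, 1, 3) = (NOT Y AND NOT Z) OR (NOT Y AND Z) OR (Y AND Z)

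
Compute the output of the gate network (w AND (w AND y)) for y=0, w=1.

Substituting: (1 AND (1 AND 0))
= 0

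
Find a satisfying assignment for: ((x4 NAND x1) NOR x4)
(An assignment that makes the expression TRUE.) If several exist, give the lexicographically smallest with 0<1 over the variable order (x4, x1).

UNSATISFIABLE - no assignment makes this expression true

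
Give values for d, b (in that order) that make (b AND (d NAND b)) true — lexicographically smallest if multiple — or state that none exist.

d=0, b=1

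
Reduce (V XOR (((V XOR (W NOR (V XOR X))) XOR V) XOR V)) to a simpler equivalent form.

By XOR self-cancellation ((E XOR v) XOR v = E) then XOR self-cancellation ((E XOR v) XOR v = E):
= (W NOR (V XOR X))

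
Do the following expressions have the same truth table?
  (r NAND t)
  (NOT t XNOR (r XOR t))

No. Counterexample: with r=0, t=0, Expression 1 = 1 but Expression 2 = 0.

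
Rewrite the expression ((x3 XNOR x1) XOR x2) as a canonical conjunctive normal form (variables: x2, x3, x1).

(x2 OR x3 OR NOT x1) AND (x2 OR NOT x3 OR x1) AND (NOT x2 OR x3 OR x1) AND (NOT x2 OR NOT x3 OR NOT x1)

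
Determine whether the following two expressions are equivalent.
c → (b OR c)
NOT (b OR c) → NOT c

Yes, Contrapositive is always equivalent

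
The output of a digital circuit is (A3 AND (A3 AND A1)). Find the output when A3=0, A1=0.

Substituting: (0 AND (0 AND 0))
= 0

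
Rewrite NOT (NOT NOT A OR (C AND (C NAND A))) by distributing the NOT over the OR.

NOT A AND NOT (C AND (C NAND A))
De Morgan's: NOT(OR of terms) = AND of negations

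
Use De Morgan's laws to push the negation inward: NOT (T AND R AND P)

NOT T OR NOT R OR NOT P
De Morgan's: NOT(AND of terms) = OR of negations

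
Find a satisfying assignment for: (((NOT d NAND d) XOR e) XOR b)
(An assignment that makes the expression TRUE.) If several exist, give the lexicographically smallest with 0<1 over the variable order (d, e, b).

d=0, e=0, b=0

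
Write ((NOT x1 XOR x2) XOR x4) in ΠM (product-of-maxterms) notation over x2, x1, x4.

ΠM(1, 2, 4, 7) = (x2 OR x1 OR NOT x4) AND (x2 OR NOT x1 OR x4) AND (NOT x2 OR x1 OR x4) AND (NOT x2 OR NOT x1 OR NOT x4)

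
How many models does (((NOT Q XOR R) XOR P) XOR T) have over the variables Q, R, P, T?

Satisfying assignments: (0,0,0,0), (0,0,1,1), (0,1,0,1), (0,1,1,0), (1,0,0,1), (1,0,1,0), (1,1,0,0), (1,1,1,1)
Count: 8 out of 16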